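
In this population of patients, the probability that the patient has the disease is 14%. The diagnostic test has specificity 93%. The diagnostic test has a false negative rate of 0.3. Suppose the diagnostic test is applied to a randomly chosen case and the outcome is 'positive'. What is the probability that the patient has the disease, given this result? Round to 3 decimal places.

P(H | E) ≈ 0.619

Write H for 'the patient has the disease'. Prior odds H:¬H = 0.14/0.86 = 0.16279. For the 'positive' outcome, the likelihood ratio is 0.7/0.07 = 10.0000.
Posterior odds = 0.16279 × 10.0000 = 1.6279, so P(H|E) = 1.6279/(1+1.6279) = 0.619.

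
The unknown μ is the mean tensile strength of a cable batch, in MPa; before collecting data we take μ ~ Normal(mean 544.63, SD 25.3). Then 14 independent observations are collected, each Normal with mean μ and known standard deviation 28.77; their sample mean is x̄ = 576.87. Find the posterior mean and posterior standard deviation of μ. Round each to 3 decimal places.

Prior precision 1/τ₀² = 1/25.3² = 0.00156228; data precision n/σ² = 14/28.77² = 0.0169141.
Posterior precision = 0.00156228 + 0.0169141 = 0.0184764, giving posterior SD = 1/√0.0184764 = 7.357.
Posterior mean = (0.00156228·544.63 + 0.0169141·576.87) / 0.0184764 = 574.144.

Posterior mean ≈ 574.144; posterior SD ≈ 7.357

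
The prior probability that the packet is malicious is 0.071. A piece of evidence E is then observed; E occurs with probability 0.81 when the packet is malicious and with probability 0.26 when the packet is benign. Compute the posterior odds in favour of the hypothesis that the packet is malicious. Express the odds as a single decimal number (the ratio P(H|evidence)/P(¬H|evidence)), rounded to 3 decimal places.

Posterior odds ≈ 0.238

Prior odds = 0.071/(1−0.071) = 0.076426. In log-odds, ln(0.076426) = -2.5714.
Add log likelihood ratio: ln(3.1154) = 1.1364.
Posterior log-odds = -1.4351, so posterior odds = exp(-1.4351) = 0.23810.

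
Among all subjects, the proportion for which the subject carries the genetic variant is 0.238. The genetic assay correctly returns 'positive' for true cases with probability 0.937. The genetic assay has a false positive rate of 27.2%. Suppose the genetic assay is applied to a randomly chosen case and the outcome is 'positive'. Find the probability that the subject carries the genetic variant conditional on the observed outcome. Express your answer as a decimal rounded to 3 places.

Write H for 'the subject carries the genetic variant'. Prior odds H:¬H = 0.238/0.762 = 0.31234. For the 'positive' outcome, the likelihood ratio is 0.937/0.272 = 3.4449.
Posterior odds = 0.31234 × 3.4449 = 1.0760, so P(H|E) = 1.0760/(1+1.0760) = 0.518.

P(H | E) ≈ 0.518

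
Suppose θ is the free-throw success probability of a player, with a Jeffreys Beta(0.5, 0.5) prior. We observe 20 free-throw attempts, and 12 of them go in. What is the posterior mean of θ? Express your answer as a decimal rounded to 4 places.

Observing 12 successes and 8 failures updates Beta(0.5, 0.5) by adding the success and failure counts to the two shape parameters: α = 0.5+12 = 12.5, β = 0.5+8 = 8.5.
E[θ | data] = 12.5/(12.5+8.5) = 0.5952.

Posterior mean ≈ 0.5952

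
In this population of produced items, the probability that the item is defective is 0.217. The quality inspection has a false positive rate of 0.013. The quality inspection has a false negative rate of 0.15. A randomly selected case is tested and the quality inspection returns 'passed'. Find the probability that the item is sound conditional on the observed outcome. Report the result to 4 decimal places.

Let H be the event that the item is defective. P(H) = 0.217, so P(¬H) = 0.783. With E the 'passed' result, P(E|H) = 0.15 and P(E|¬H) = 0.987.
P(E) = 0.15·0.217 + 0.987·0.783 = 0.032550 + 0.77282 = 0.80537.
By Bayes' theorem, P(H|E) = 0.032550 / 0.80537 = 0.0404. Hence P(¬H|E) = 1 − 0.0404 = 0.9596.

P(¬H | E) ≈ 0.9596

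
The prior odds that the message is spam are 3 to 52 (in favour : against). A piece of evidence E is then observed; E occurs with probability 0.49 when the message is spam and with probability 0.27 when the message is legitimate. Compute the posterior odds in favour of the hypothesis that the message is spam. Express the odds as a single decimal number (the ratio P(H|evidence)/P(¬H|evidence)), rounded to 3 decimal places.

Posterior odds ≈ 0.105

Prior odds = 3/52 = 0.057692. In log-odds, ln(0.057692) = -2.8526.
Add log likelihood ratio: ln(1.8148) = 0.59598.
Posterior log-odds = -2.2566, so posterior odds = exp(-2.2566) = 0.10470.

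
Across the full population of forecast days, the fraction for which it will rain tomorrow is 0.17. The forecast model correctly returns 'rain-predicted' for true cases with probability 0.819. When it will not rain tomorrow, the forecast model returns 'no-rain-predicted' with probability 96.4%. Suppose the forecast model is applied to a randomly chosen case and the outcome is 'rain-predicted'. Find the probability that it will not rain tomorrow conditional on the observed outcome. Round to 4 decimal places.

P(¬H | E) ≈ 0.1767

Let H be the event that it will rain tomorrow. P(H) = 0.17, so P(¬H) = 0.83. With E the 'rain-predicted' result, P(E|H) = 0.819 and P(E|¬H) = 0.036.
P(E) = 0.819·0.17 + 0.036·0.83 = 0.13923 + 0.029880 = 0.16911.
By Bayes' theorem, P(H|E) = 0.13923 / 0.16911 = 0.8233. Hence P(¬H|E) = 1 − 0.8233 = 0.1767.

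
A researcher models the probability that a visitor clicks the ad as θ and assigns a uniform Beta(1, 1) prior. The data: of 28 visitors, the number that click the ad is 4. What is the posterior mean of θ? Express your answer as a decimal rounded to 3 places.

The binomial likelihood is conjugate to the Beta prior: with 4 successes and 24 failures, the posterior is Beta(1+4, 1+24) = Beta(5, 25).
Posterior mean = α/(α+β) = 5/30 = 0.167.

Posterior mean ≈ 0.167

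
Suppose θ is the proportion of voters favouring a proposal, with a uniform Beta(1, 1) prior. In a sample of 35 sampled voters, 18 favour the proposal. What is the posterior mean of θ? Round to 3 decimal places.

The binomial likelihood is conjugate to the Beta prior: with 18 successes and 17 failures, the posterior is Beta(1+18, 1+17) = Beta(19, 18).
Posterior mean = α/(α+β) = 19/37 = 0.514.

Posterior mean ≈ 0.514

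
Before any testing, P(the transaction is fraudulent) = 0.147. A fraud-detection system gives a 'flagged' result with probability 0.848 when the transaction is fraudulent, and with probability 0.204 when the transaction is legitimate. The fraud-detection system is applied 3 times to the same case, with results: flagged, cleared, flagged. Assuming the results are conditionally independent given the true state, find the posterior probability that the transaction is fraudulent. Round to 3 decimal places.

Posterior P(H) ≈ 0.363

With H the event that the transaction is fraudulent, the joint likelihood of the observed sequence is P(data|H) = 0.848·0.152·0.848 = 0.10930 and P(data|¬H) = 0.204·0.796·0.204 = 0.033126.
Bayes: P(H|data) = 0.147·0.10930 / (0.147·0.10930 + 0.853·0.033126) = 0.016068/0.044324 = 0.3625.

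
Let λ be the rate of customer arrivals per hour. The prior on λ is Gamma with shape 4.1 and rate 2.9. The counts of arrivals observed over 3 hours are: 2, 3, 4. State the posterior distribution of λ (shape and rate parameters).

Total count ∑xᵢ = 9 over n = 3 hours.
Gamma is conjugate to the Poisson likelihood: posterior is Gamma(shape = 4.1+9 = 13.1, rate = 2.9+3 = 5.9).

Posterior: Gamma(shape=13.1, rate=5.9)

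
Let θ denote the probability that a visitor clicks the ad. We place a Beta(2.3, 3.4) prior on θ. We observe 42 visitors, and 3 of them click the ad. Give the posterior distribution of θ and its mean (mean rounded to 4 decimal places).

Posterior: Beta(5.3, 42.4); mean ≈ 0.1111

Observing 3 successes and 39 failures updates Beta(2.3, 3.4) by adding the success and failure counts to the two shape parameters: α = 2.3+3 = 5.3, β = 3.4+39 = 42.4.
Posterior mean = α/(α+β) = 5.3/47.7 = 0.1111.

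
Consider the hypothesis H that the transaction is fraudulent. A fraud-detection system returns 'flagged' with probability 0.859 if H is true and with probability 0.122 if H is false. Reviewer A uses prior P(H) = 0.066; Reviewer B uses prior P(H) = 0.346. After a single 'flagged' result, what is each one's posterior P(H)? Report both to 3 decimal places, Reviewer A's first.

Reviewer A: 0.332; Reviewer B: 0.788

P('+'|H) = 0.859, P('+'|¬H) = 0.122.
Reviewer A: numerator 0.859·0.066 = 0.056694; evidence = 0.056694+0.122·0.934 = 0.17064; posterior = 0.332.
Reviewer B: numerator 0.859·0.346 = 0.29721; evidence = 0.29721+0.122·0.654 = 0.37700; posterior = 0.788.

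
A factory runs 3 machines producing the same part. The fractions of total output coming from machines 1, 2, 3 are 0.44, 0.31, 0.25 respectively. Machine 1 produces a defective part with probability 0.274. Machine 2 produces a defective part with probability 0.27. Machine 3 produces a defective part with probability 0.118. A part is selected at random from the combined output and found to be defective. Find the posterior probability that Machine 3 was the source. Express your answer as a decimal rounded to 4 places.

Posterior probability ≈ 0.1262

Tabulate prior·likelihood by source: [1] prior 0.44, lik 0.274, product 0.1206; [2] prior 0.31, lik 0.27, product 0.08370; [3] prior 0.25, lik 0.118, product 0.02950.
Normalizing constant = 0.23376; the posterior for Machine 3 is its product over the sum, 0.02950/0.23376 = 0.1262.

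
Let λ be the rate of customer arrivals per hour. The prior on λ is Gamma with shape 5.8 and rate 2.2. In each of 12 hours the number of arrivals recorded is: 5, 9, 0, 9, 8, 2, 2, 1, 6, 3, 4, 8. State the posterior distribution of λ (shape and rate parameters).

Posterior: Gamma(shape=62.8, rate=14.2)

The Poisson likelihood adds the total count to the shape and the number of exposure periods to the rate. Here ∑xᵢ = 57 and n = 12, so shape 5.8→62.8 and rate 2.2→14.2.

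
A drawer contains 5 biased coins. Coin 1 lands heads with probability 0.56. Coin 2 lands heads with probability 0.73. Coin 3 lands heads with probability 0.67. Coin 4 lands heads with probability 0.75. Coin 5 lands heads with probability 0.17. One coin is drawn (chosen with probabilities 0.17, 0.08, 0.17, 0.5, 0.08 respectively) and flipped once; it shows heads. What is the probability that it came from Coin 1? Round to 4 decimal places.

Posterior probability ≈ 0.1451

P(heads|C1) = 0.56; P(heads|C2) = 0.73; P(heads|C3) = 0.67; P(heads|C4) = 0.75; P(heads|C5) = 0.17.
Prior × likelihood for each source: 0.17·0.56=0.09520, 0.08·0.73=0.05840, 0.17·0.67=0.1139, 0.5·0.75=0.3750, 0.08·0.17=0.01360. Summing gives P(heads) = 0.65610.
P(Coin 1 | heads) = 0.09520 / 0.65610 = 0.1451.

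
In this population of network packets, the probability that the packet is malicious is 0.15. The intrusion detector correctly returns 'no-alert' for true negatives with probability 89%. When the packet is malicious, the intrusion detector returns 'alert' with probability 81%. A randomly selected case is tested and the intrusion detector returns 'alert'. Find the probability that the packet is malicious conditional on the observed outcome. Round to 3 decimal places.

P(H | E) ≈ 0.565

Let H be the event that the packet is malicious. P(H) = 0.15, so P(¬H) = 0.85. With E the 'alert' result, P(E|H) = 0.81 and P(E|¬H) = 0.11.
P(E) = 0.81·0.15 + 0.11·0.85 = 0.12150 + 0.093500 = 0.21500.
By Bayes' theorem, P(H|E) = 0.12150 / 0.21500 = 0.565.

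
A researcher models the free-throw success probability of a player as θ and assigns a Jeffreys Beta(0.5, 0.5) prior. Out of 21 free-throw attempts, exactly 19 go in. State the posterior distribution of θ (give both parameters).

Posterior: Beta(19.5, 2.5)

The binomial likelihood is conjugate to the Beta prior: with 19 successes and 2 failures, the posterior is Beta(0.5+19, 0.5+2) = Beta(19.5, 2.5).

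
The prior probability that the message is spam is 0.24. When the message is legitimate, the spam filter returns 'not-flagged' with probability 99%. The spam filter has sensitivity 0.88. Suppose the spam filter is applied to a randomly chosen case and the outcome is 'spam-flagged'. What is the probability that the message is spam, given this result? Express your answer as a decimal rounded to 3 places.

P(H | E) ≈ 0.965

Let H be the event that the message is spam. P(H) = 0.24, so P(¬H) = 0.76. With E the 'spam-flagged' result, P(E|H) = 0.88 and P(E|¬H) = 0.01.
P(E) = 0.88·0.24 + 0.01·0.76 = 0.21120 + 0.0076000 = 0.21880.
By Bayes' theorem, P(H|E) = 0.21120 / 0.21880 = 0.965.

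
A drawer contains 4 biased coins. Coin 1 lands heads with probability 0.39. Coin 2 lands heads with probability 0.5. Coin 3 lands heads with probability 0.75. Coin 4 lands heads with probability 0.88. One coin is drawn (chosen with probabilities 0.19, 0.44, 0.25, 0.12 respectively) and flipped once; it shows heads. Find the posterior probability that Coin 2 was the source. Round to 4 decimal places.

P(heads|C1) = 0.39; P(heads|C2) = 0.5; P(heads|C3) = 0.75; P(heads|C4) = 0.88.
Prior × likelihood for each source: 0.19·0.39=0.07410, 0.44·0.5=0.2200, 0.25·0.75=0.1875, 0.12·0.88=0.1056. Summing gives P(heads) = 0.58720.
P(Coin 2 | heads) = 0.2200 / 0.58720 = 0.3747.

Posterior probability ≈ 0.3747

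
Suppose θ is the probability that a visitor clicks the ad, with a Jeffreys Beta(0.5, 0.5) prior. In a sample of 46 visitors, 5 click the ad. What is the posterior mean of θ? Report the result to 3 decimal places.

Posterior mean ≈ 0.117

Observing 5 successes and 41 failures updates Beta(0.5, 0.5) by adding the success and failure counts to the two shape parameters: α = 0.5+5 = 5.5, β = 0.5+41 = 41.5.
E[θ | data] = 5.5/(5.5+41.5) = 0.117.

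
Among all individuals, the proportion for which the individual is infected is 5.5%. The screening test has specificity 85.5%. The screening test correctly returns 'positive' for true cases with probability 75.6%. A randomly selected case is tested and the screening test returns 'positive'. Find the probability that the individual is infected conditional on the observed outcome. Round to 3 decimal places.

Write H for 'the individual is infected'. Prior odds H:¬H = 0.055/0.945 = 0.058201. For the 'positive' outcome, the likelihood ratio is 0.756/0.145 = 5.2138.
Posterior odds = 0.058201 × 5.2138 = 0.30345, so P(H|E) = 0.30345/(1+0.30345) = 0.233.

P(H | E) ≈ 0.233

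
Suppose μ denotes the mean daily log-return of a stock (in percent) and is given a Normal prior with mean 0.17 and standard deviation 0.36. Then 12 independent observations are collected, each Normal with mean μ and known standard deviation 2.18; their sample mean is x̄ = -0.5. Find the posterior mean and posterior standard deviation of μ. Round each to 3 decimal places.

With known σ, the Normal prior is conjugate. Weight on the data is w = (n/σ²)/(n/σ² + 1/τ₀²) = 2.52504/(2.52504+7.71605) = 0.24656.
Posterior mean = w·x̄ + (1−w)·μ₀ = 0.24656·-0.5 + 0.75344·0.17 = 0.005. Posterior variance = 1/(2.52504+7.71605) = 0.0976459, so SD = 0.312.

Posterior mean ≈ 0.005; posterior SD ≈ 0.312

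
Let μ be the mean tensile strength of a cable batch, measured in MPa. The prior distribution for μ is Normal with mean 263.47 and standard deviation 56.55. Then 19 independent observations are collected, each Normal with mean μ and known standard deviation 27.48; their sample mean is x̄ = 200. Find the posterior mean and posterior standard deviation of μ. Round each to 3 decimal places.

With known σ, the Normal prior is conjugate. Weight on the data is w = (n/σ²)/(n/σ² + 1/τ₀²) = 0.0251606/(0.0251606+0.00031270) = 0.98772.
Posterior mean = w·x̄ + (1−w)·μ₀ = 0.98772·200 + 0.012276·263.47 = 200.779. Posterior variance = 1/(0.0251606+0.00031270) = 39.2569, so SD = 6.266.

Posterior mean ≈ 200.779; posterior SD ≈ 6.266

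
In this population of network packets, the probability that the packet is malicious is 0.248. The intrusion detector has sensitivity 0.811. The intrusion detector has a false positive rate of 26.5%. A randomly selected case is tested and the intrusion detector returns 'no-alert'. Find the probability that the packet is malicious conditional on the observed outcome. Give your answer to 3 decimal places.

P(H | E) ≈ 0.078

Write H for 'the packet is malicious'. Prior odds H:¬H = 0.248/0.752 = 0.32979. For the 'no-alert' outcome, the likelihood ratio is 0.189/0.735 = 0.25714.
Posterior odds = 0.32979 × 0.25714 = 0.084802, so P(H|E) = 0.084802/(1+0.084802) = 0.078.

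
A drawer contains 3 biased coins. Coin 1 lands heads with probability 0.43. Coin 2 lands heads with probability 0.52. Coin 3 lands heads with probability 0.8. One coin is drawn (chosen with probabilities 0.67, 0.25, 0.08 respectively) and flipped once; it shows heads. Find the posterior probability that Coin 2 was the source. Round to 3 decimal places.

P(heads|C1) = 0.43; P(heads|C2) = 0.52; P(heads|C3) = 0.8.
Prior × likelihood for each source: 0.67·0.43=0.2881, 0.25·0.52=0.1300, 0.08·0.8=0.06400. Summing gives P(heads) = 0.48210.
P(Coin 2 | heads) = 0.1300 / 0.48210 = 0.270.

Posterior probability ≈ 0.270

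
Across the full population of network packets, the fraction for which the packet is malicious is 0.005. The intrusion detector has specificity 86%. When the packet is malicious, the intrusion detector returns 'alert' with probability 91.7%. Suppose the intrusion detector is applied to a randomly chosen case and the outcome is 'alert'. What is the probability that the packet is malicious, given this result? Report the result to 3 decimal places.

Write H for 'the packet is malicious'. Prior odds H:¬H = 0.005/0.995 = 0.0050251. For the 'alert' outcome, the likelihood ratio is 0.917/0.14 = 6.5500.
Posterior odds = 0.0050251 × 6.5500 = 0.032915, so P(H|E) = 0.032915/(1+0.032915) = 0.032.

P(H | E) ≈ 0.032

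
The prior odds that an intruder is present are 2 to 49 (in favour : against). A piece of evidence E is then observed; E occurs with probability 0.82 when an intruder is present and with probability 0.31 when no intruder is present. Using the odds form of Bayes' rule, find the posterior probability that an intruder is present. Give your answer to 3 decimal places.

Posterior probability ≈ 0.097

Prior odds = 2/49 = 0.040816.
Likelihood ratio for E = 0.82/0.31 = 2.6452.
Posterior odds = prior odds × LR = 0.10797.
Posterior probability = odds/(1+odds) = 0.10797/1.1080 = 0.097.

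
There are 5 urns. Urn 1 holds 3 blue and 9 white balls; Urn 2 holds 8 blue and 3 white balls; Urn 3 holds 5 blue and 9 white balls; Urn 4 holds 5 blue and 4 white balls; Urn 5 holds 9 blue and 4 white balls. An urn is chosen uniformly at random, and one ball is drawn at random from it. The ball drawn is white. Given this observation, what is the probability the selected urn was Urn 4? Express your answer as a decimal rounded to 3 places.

Tabulate prior·likelihood by source: [1] prior 0.2, lik 0.75, product 0.1500; [2] prior 0.2, lik 0.2727, product 0.05455; [3] prior 0.2, lik 0.6429, product 0.1286; [4] prior 0.2, lik 0.4444, product 0.08889; [5] prior 0.2, lik 0.3077, product 0.06154.
Normalizing constant = 0.48354; the posterior for Urn 4 is its product over the sum, 0.08889/0.48354 = 0.184.

Posterior probability ≈ 0.184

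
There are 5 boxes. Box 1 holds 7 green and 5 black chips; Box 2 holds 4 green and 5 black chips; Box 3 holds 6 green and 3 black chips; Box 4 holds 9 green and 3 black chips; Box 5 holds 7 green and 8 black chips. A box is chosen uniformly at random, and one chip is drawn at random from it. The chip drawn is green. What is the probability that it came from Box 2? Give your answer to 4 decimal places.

P(green|Box 1) = 0.5833; P(green|Box 2) = 0.4444; P(green|Box 3) = 0.6667; P(green|Box 4) = 0.75; P(green|Box 5) = 0.4667.
Prior × likelihood for each source: 0.2·0.5833=0.1167, 0.2·0.4444=0.08889, 0.2·0.6667=0.1333, 0.2·0.75=0.1500, 0.2·0.4667=0.09333. Summing gives P(green) = 0.58222.
P(Box 2 | green) = 0.08889 / 0.58222 = 0.1527.

Posterior probability ≈ 0.1527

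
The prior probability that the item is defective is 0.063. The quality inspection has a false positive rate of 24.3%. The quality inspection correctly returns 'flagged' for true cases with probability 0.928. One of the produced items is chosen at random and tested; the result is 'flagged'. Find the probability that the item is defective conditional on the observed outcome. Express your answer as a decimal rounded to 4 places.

Write H for 'the item is defective'. Prior odds H:¬H = 0.063/0.937 = 0.067236. For the 'flagged' outcome, the likelihood ratio is 0.928/0.243 = 3.8189.
Posterior odds = 0.067236 × 3.8189 = 0.25677, so P(H|E) = 0.25677/(1+0.25677) = 0.2043.

P(H | E) ≈ 0.2043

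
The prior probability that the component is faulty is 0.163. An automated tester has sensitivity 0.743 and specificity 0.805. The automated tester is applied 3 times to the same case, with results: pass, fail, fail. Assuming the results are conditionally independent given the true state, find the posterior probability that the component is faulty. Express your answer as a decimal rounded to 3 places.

Posterior P(H) ≈ 0.474

With H the event that the component is faulty, the joint likelihood of the observed sequence is P(data|H) = 0.257·0.743·0.743 = 0.14188 and P(data|¬H) = 0.805·0.195·0.195 = 0.030610.
Bayes: P(H|data) = 0.163·0.14188 / (0.163·0.14188 + 0.837·0.030610) = 0.023126/0.048747 = 0.4744.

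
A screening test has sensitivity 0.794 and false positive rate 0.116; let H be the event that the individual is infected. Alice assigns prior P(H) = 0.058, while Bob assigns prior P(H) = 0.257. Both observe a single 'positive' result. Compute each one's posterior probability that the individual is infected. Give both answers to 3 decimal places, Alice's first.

P('+'|H) = 0.794, P('+'|¬H) = 0.116.
Alice: numerator 0.794·0.058 = 0.046052; evidence = 0.046052+0.116·0.942 = 0.15532; posterior = 0.296.
Bob: numerator 0.794·0.257 = 0.20406; evidence = 0.20406+0.116·0.743 = 0.29025; posterior = 0.703.

Alice: 0.296; Bob: 0.703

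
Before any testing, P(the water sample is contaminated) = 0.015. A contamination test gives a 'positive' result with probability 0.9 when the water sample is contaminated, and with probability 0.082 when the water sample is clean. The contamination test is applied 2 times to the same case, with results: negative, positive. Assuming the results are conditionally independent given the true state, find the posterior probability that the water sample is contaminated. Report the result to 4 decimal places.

Posterior P(H) ≈ 0.0179

With H the event that the water sample is contaminated, the joint likelihood of the observed sequence is P(data|H) = 0.1·0.9 = 0.090000 and P(data|¬H) = 0.918·0.082 = 0.075276.
Bayes: P(H|data) = 0.015·0.090000 / (0.015·0.090000 + 0.985·0.075276) = 0.0013500/0.075497 = 0.0179.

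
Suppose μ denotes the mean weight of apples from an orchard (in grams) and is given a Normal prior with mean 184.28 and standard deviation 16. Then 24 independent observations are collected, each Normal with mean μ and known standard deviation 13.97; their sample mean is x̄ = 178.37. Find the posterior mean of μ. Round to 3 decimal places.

With known σ, the Normal prior is conjugate. Weight on the data is w = (n/σ²)/(n/σ² + 1/τ₀²) = 0.122975/(0.122975+0.00390625) = 0.96921.
Posterior mean = w·x̄ + (1−w)·μ₀ = 0.96921·178.37 + 0.030787·184.28 = 178.552.

Posterior mean ≈ 178.552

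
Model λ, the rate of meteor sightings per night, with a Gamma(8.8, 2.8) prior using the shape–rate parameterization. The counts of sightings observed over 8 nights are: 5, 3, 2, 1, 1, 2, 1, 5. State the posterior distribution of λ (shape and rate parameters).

The Poisson likelihood adds the total count to the shape and the number of exposure periods to the rate. Here ∑xᵢ = 20 and n = 8, so shape 8.8→28.8 and rate 2.8→10.8.

Posterior: Gamma(shape=28.8, rate=10.8)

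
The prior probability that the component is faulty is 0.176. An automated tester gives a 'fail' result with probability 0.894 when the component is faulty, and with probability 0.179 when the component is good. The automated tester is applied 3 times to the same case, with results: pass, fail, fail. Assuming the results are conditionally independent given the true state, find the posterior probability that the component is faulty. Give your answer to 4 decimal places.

Posterior P(H) ≈ 0.4075

Let H be the event that the component is faulty; start with P(H) = 0.176. P('fail'|H) = 0.894, P('fail'|¬H) = 0.179.
Update on result 1 ('pass'): P(H) ← 0.106·0.1760 / (0.106·0.1760 + 0.821·0.8240) = 0.018656/0.69516 = 0.0268.
Update on result 2 ('fail'): P(H) ← 0.894·0.0268 / (0.894·0.0268 + 0.179·0.9732) = 0.023992/0.19819 = 0.1211.
Update on result 3 ('fail'): P(H) ← 0.894·0.1211 / (0.894·0.1211 + 0.179·0.8789) = 0.10823/0.26556 = 0.4075.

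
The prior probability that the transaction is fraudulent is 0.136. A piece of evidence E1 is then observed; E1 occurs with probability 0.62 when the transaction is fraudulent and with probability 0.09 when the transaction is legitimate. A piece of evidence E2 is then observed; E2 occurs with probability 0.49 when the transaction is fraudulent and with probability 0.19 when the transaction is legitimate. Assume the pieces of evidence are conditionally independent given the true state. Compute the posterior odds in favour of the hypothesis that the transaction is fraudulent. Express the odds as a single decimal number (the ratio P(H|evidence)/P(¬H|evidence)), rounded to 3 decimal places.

Posterior odds ≈ 2.797

Prior odds = 0.136/(1−0.136) = 0.15741. In log-odds, ln(0.15741) = -1.8489.
Add log likelihood ratios: ln(6.8889) + ln(2.5789) = 2.8773.
Posterior log-odds = 1.0284, so posterior odds = exp(1.0284) = 2.7965.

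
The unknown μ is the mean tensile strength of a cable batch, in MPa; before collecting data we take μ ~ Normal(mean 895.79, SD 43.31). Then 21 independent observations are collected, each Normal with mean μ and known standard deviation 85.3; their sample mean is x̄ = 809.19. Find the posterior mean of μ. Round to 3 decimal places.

Posterior mean ≈ 822.692

With known σ, the Normal prior is conjugate. Weight on the data is w = (n/σ²)/(n/σ² + 1/τ₀²) = 0.00288617/(0.00288617+0.00053312) = 0.84408.
Posterior mean = w·x̄ + (1−w)·μ₀ = 0.84408·809.19 + 0.15592·895.79 = 822.692.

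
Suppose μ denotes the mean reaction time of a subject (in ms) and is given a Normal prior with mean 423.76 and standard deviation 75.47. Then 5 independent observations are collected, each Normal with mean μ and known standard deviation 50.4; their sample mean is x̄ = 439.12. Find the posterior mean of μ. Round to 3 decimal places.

With known σ, the Normal prior is conjugate. Weight on the data is w = (n/σ²)/(n/σ² + 1/τ₀²) = 0.00196838/(0.00196838+0.00017557) = 0.91811.
Posterior mean = w·x̄ + (1−w)·μ₀ = 0.91811·439.12 + 0.081891·423.76 = 437.862.

Posterior mean ≈ 437.862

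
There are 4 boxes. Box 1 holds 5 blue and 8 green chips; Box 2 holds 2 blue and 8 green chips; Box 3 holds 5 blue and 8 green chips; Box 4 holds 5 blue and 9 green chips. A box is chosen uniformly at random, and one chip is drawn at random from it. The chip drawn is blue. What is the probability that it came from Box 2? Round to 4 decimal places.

Posterior probability ≈ 0.1508

Tabulate prior·likelihood by source: [1] prior 0.25, lik 0.3846, product 0.09615; [2] prior 0.25, lik 0.2, product 0.05000; [3] prior 0.25, lik 0.3846, product 0.09615; [4] prior 0.25, lik 0.3571, product 0.08929.
Normalizing constant = 0.33159; the posterior for Box 2 is its product over the sum, 0.05000/0.33159 = 0.1508.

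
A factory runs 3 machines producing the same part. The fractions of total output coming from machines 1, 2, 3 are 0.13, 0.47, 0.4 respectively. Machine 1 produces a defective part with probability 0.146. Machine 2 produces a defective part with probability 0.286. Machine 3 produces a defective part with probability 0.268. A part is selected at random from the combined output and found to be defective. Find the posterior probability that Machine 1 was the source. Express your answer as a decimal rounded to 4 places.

P(defective|M1) = 0.146; P(defective|M2) = 0.286; P(defective|M3) = 0.268.
Prior × likelihood for each source: 0.13·0.146=0.01898, 0.47·0.286=0.1344, 0.4·0.268=0.1072. Summing gives P(defective) = 0.26060.
P(Machine 1 | defective) = 0.01898 / 0.26060 = 0.0728.

Posterior probability ≈ 0.0728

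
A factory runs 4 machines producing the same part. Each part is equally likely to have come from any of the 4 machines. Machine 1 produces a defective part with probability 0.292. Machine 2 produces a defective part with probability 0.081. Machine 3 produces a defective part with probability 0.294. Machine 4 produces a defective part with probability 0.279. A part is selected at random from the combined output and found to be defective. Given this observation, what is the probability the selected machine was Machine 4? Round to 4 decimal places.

Tabulate prior·likelihood by source: [1] prior 0.25, lik 0.292, product 0.07300; [2] prior 0.25, lik 0.081, product 0.02025; [3] prior 0.25, lik 0.294, product 0.07350; [4] prior 0.25, lik 0.279, product 0.06975.
Normalizing constant = 0.23650; the posterior for Machine 4 is its product over the sum, 0.06975/0.23650 = 0.2949.

Posterior probability ≈ 0.2949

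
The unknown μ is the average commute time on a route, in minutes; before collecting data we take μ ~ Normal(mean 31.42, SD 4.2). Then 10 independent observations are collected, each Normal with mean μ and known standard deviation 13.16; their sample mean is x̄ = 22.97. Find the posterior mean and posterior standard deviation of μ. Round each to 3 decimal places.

Prior precision 1/τ₀² = 1/4.2² = 0.0566893; data precision n/σ² = 10/13.16² = 0.0577415.
Posterior precision = 0.0566893 + 0.0577415 = 0.114431, giving posterior SD = 1/√0.114431 = 2.956.
Posterior mean = (0.0566893·31.42 + 0.0577415·22.97) / 0.114431 = 27.156.

Posterior mean ≈ 27.156; posterior SD ≈ 2.956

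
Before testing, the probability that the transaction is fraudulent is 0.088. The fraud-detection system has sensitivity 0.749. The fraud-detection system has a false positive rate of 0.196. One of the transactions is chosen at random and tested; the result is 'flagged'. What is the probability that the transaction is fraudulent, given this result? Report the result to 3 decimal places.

Let H be the event that the transaction is fraudulent. P(H) = 0.088, so P(¬H) = 0.912. With E the 'flagged' result, P(E|H) = 0.749 and P(E|¬H) = 0.196.
P(E) = 0.749·0.088 + 0.196·0.912 = 0.065912 + 0.17875 = 0.24466.
By Bayes' theorem, P(H|E) = 0.065912 / 0.24466 = 0.269.

P(H | E) ≈ 0.269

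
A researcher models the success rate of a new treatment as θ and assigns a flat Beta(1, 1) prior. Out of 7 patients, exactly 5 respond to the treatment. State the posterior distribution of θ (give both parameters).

Posterior: Beta(6, 3)

The binomial likelihood is conjugate to the Beta prior: with 5 successes and 2 failures, the posterior is Beta(1+5, 1+2) = Beta(6, 3).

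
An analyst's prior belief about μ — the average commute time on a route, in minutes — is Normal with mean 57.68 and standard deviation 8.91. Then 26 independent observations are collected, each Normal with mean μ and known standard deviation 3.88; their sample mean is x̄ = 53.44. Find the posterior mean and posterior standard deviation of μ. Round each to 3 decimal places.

Posterior mean ≈ 53.471; posterior SD ≈ 0.758

With known σ, the Normal prior is conjugate. Weight on the data is w = (n/σ²)/(n/σ² + 1/τ₀²) = 1.72707/(1.72707+0.0125963) = 0.99276.
Posterior mean = w·x̄ + (1−w)·μ₀ = 0.99276·53.44 + 0.0072407·57.68 = 53.471. Posterior variance = 1/(1.72707+0.0125963) = 0.574823, so SD = 0.758.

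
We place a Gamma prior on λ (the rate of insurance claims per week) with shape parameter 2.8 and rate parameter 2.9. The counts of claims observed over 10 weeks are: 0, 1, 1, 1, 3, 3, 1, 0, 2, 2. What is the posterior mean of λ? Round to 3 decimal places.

Posterior mean ≈ 1.302

The Poisson likelihood adds the total count to the shape and the number of exposure periods to the rate. Here ∑xᵢ = 14 and n = 10, so shape 2.8→16.8 and rate 2.9→12.9.
E[λ | data] = 16.8/12.9 = 1.302.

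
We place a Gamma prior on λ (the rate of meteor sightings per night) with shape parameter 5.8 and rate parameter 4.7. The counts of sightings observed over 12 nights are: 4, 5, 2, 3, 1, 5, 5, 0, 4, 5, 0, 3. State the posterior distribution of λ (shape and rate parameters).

Total count ∑xᵢ = 37 over n = 12 nights.
Gamma is conjugate to the Poisson likelihood: posterior is Gamma(shape = 5.8+37 = 42.8, rate = 4.7+12 = 16.7).

Posterior: Gamma(shape=42.8, rate=16.7)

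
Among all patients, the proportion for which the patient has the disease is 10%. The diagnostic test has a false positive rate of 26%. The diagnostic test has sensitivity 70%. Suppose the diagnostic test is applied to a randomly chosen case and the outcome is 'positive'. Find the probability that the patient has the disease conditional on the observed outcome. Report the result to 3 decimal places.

Let H be the event that the patient has the disease. P(H) = 0.1, so P(¬H) = 0.9. With E the 'positive' result, P(E|H) = 0.7 and P(E|¬H) = 0.26.
P(E) = 0.7·0.1 + 0.26·0.9 = 0.070000 + 0.23400 = 0.30400.
By Bayes' theorem, P(H|E) = 0.070000 / 0.30400 = 0.230.

P(H | E) ≈ 0.230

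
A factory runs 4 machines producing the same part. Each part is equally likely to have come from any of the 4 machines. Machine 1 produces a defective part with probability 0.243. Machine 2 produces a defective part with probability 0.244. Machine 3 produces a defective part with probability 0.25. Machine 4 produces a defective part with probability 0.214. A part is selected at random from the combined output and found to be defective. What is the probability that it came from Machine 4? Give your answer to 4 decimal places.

Tabulate prior·likelihood by source: [1] prior 0.25, lik 0.243, product 0.06075; [2] prior 0.25, lik 0.244, product 0.06100; [3] prior 0.25, lik 0.25, product 0.06250; [4] prior 0.25, lik 0.214, product 0.05350.
Normalizing constant = 0.23775; the posterior for Machine 4 is its product over the sum, 0.05350/0.23775 = 0.2250.

Posterior probability ≈ 0.2250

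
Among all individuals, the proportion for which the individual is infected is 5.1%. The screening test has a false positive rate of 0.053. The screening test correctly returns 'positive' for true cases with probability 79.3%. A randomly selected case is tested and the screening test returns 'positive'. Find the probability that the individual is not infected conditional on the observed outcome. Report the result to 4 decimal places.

Write H for 'the individual is infected'. Prior odds H:¬H = 0.051/0.949 = 0.053741. For the 'positive' outcome, the likelihood ratio is 0.793/0.053 = 14.962.
Posterior odds = 0.053741 × 14.962 = 0.80408, so P(H|E) = 0.80408/(1+0.80408) = 0.4457. Then P(¬H|E) = 1 − 0.4457 = 0.5543.

P(¬H | E) ≈ 0.5543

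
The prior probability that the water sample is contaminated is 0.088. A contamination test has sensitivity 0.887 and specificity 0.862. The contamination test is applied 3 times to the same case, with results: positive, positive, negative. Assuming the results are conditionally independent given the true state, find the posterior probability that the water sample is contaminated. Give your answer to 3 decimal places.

Posterior P(H) ≈ 0.343

With H the event that the water sample is contaminated, the joint likelihood of the observed sequence is P(data|H) = 0.887·0.887·0.113 = 0.088905 and P(data|¬H) = 0.138·0.138·0.862 = 0.016416.
Bayes: P(H|data) = 0.088·0.088905 / (0.088·0.088905 + 0.912·0.016416) = 0.0078236/0.022795 = 0.3432.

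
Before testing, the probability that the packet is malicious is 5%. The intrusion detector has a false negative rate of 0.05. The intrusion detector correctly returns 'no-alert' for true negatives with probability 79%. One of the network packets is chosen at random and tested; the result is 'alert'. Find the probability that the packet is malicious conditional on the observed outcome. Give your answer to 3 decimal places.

P(H | E) ≈ 0.192

Write H for 'the packet is malicious'. Prior odds H:¬H = 0.05/0.95 = 0.052632. For the 'alert' outcome, the likelihood ratio is 0.95/0.21 = 4.5238.
Posterior odds = 0.052632 × 4.5238 = 0.23810, so P(H|E) = 0.23810/(1+0.23810) = 0.192.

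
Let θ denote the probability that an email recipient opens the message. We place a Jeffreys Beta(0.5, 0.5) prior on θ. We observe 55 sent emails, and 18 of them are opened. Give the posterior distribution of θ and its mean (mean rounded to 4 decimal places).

Posterior: Beta(18.5, 37.5); mean ≈ 0.3304

Observing 18 successes and 37 failures updates Beta(0.5, 0.5) by adding the success and failure counts to the two shape parameters: α = 0.5+18 = 18.5, β = 0.5+37 = 37.5.
E[θ | data] = 18.5/(18.5+37.5) = 0.3304.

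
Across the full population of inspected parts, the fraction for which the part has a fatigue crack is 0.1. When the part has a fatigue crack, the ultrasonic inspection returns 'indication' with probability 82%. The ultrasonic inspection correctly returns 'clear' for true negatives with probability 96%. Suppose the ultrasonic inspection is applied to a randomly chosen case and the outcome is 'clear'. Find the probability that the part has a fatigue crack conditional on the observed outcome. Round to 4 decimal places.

Let H be the event that the part has a fatigue crack. P(H) = 0.1, so P(¬H) = 0.9. With E the 'clear' result, P(E|H) = 0.18 and P(E|¬H) = 0.96.
P(E) = 0.18·0.1 + 0.96·0.9 = 0.018000 + 0.86400 = 0.88200.
By Bayes' theorem, P(H|E) = 0.018000 / 0.88200 = 0.0204.

P(H | E) ≈ 0.0204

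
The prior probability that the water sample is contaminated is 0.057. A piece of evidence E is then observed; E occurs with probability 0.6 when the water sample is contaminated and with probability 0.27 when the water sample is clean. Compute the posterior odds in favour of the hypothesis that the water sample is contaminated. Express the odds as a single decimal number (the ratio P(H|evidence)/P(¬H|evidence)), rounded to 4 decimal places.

Posterior odds ≈ 0.1343

Prior odds = 0.057/(1−0.057) = 0.060445. In log-odds, ln(0.060445) = -2.8060.
Add log likelihood ratio: ln(2.2222) = 0.79851.
Posterior log-odds = -2.0075, so posterior odds = exp(-2.0075) = 0.13432.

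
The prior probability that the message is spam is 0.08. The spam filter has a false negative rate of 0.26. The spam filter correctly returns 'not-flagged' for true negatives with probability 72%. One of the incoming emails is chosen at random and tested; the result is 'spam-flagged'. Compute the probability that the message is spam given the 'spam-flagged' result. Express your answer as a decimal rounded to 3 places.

P(H | E) ≈ 0.187

Let H be the event that the message is spam. P(H) = 0.08, so P(¬H) = 0.92. With E the 'spam-flagged' result, P(E|H) = 0.74 and P(E|¬H) = 0.28.
P(E) = 0.74·0.08 + 0.28·0.92 = 0.059200 + 0.25760 = 0.31680.
By Bayes' theorem, P(H|E) = 0.059200 / 0.31680 = 0.187.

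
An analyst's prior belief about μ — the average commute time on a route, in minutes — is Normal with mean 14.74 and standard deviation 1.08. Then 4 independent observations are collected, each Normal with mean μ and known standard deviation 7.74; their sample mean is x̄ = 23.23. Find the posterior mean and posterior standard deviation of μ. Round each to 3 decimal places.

Posterior mean ≈ 15.353; posterior SD ≈ 1.040

With known σ, the Normal prior is conjugate. Weight on the data is w = (n/σ²)/(n/σ² + 1/τ₀²) = 0.0667695/(0.0667695+0.857339) = 0.072253.
Posterior mean = w·x̄ + (1−w)·μ₀ = 0.072253·23.23 + 0.92775·14.74 = 15.353. Posterior variance = 1/(0.0667695+0.857339) = 1.08212, so SD = 1.040.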